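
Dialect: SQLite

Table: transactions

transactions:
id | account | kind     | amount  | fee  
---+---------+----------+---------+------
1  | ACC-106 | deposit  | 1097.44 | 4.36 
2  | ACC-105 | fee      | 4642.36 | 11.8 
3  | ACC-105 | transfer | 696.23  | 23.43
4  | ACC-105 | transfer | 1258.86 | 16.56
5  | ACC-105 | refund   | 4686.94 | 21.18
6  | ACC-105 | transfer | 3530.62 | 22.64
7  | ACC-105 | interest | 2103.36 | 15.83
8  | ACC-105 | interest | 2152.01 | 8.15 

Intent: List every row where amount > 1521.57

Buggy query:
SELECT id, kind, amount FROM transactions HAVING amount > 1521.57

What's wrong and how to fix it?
Bug: HAVING filters the output of aggregation, but this query has no GROUP BY and no aggregate functions, so SQLite rejects it (HAVING clause on a non-aggregate query); the condition here is per row

Fix: Use WHERE for row-level filtering

Corrected query:
SELECT id, kind, amount FROM transactions WHERE amount > 1521.57

Result:
id | kind     | amount 
---+----------+--------
2  | fee      | 4642.36
5  | refund   | 4686.94
6  | transfer | 3530.62
7  | interest | 2103.36
8  | interest | 2152.01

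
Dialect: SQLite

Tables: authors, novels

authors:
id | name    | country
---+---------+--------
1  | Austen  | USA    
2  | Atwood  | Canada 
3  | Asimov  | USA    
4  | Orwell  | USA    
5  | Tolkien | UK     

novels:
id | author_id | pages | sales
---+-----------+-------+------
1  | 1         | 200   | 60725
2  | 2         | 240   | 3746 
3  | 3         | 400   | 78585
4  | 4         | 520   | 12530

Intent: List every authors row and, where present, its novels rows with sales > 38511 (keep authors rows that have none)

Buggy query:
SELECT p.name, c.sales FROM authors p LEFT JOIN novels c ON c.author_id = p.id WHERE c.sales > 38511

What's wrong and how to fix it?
Bug: A WHERE condition on the right-hand table after LEFT JOIN drops unmatched parents

Fix: Move the right-table condition into the ON clause so unmatched parents are kept

Corrected query:
SELECT p.name, c.sales FROM authors p LEFT JOIN novels c ON c.author_id = p.id AND c.sales > 38511

Result:
name    | sales
--------+------
Austen  | 60725
Atwood  | NULL 
Asimov  | 78585
Orwell  | NULL 
Tolkien | NULL 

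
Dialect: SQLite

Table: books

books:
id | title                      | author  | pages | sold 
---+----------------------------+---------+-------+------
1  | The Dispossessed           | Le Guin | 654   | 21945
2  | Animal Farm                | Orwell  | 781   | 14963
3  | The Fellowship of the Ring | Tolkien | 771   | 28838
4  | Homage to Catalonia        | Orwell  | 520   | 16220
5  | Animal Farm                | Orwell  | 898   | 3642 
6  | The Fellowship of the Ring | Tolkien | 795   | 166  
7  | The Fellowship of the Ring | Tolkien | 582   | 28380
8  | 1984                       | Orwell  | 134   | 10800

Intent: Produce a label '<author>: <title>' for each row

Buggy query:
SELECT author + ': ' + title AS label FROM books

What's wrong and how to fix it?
Bug: '+' is numeric addition; on text columns SQLite converts them to 0 instead of concatenating

Fix: Use the || operator for string concatenation

Corrected query:
SELECT author || ': ' || title AS label FROM books

Result:
label                              
-----------------------------------
Le Guin: The Dispossessed          
Orwell: Animal Farm                
Tolkien: The Fellowship of the Ring
Orwell: Homage to Catalonia        
Orwell: Animal Farm                
Tolkien: The Fellowship of the Ring
Tolkien: The Fellowship of the Ring
Orwell: 1984                       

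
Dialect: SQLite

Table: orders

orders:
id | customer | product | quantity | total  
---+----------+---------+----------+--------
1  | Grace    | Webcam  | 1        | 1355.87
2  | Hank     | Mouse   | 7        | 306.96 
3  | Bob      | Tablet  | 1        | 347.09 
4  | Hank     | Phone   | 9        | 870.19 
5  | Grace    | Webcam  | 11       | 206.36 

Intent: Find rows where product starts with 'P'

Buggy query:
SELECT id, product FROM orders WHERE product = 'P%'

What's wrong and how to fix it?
Bug: '=' compares the literal string including the % character; pattern matching needs LIKE

Fix: Replace '=' with LIKE so 'P%' is treated as a pattern

Corrected query:
SELECT id, product FROM orders WHERE product LIKE 'P%'

Result:
id | product
---+--------
4  | Phone  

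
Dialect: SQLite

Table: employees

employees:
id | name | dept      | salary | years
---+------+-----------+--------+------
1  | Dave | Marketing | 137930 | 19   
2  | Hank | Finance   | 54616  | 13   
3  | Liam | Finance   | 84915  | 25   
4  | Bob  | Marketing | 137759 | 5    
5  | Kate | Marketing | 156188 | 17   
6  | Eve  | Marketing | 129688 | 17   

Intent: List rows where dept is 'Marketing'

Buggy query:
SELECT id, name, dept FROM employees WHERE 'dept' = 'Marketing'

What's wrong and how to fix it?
Bug: Single quotes denote string literals in SQL; the column name is being compared as a constant string

Fix: Reference the column as dept without single quotes

Corrected query:
SELECT id, name, dept FROM employees WHERE dept = 'Marketing'

Result:
id | name | dept     
---+------+----------
1  | Dave | Marketing
4  | Bob  | Marketing
5  | Kate | Marketing
6  | Eve  | Marketing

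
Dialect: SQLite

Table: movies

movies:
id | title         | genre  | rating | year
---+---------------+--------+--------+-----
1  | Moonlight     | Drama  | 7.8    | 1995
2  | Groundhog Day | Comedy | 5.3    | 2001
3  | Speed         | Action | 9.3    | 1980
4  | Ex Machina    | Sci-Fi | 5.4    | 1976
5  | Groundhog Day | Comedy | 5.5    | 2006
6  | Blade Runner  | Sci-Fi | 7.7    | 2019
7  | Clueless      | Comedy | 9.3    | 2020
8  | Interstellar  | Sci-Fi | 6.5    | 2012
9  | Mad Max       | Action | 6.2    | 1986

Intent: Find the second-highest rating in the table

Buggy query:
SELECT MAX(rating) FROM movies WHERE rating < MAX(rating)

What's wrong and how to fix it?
Bug: MAX(rating) on the right of the comparison is an aggregate-in-WHERE error

Fix: Compute the overall MAX in a subquery, then take MAX of rows below it

Corrected query:
SELECT MAX(rating) FROM movies WHERE rating < (SELECT MAX(rating) FROM movies)

Result:
MAX(rating)
-----------
7.8        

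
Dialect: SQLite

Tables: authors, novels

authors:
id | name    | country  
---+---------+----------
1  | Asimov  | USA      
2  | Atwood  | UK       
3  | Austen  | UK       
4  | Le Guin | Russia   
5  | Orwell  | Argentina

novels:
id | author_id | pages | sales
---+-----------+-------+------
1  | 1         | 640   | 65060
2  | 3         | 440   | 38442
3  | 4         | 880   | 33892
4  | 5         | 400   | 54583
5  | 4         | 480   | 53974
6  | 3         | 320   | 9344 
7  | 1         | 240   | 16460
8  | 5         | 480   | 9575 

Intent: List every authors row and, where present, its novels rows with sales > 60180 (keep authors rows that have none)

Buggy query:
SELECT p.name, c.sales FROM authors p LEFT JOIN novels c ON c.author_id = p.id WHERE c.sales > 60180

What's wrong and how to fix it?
Bug: Filtering c.sales in WHERE discards the NULL rows produced by LEFT JOIN, turning it into an inner join

Fix: Move the right-table condition into the ON clause so unmatched parents are kept

Corrected query:
SELECT p.name, c.sales FROM authors p LEFT JOIN novels c ON c.author_id = p.id AND c.sales > 60180

Result:
name    | sales
--------+------
Asimov  | 65060
Atwood  | NULL 
Austen  | NULL 
Le Guin | NULL 
Orwell  | NULL 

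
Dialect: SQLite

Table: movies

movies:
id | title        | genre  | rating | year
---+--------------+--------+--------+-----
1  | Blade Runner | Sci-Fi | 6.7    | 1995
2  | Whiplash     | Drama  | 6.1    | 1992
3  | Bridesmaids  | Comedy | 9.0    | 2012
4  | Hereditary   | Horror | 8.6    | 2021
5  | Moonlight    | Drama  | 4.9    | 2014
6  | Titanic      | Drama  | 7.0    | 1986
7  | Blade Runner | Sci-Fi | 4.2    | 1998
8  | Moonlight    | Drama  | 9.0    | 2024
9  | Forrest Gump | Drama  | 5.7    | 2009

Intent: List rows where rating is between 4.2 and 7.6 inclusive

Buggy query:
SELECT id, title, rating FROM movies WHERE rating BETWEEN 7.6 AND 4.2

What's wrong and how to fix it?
Bug: The bounds are reversed; BETWEEN a AND b requires a <= b to match anything

Fix: Write BETWEEN 4.2 AND 7.6

Corrected query:
SELECT id, title, rating FROM movies WHERE rating BETWEEN 4.2 AND 7.6

Result:
id | title        | rating
---+--------------+-------
1  | Blade Runner | 6.7   
2  | Whiplash     | 6.1   
5  | Moonlight    | 4.9   
6  | Titanic      | 7     
7  | Blade Runner | 4.2   
9  | Forrest Gump | 5.7   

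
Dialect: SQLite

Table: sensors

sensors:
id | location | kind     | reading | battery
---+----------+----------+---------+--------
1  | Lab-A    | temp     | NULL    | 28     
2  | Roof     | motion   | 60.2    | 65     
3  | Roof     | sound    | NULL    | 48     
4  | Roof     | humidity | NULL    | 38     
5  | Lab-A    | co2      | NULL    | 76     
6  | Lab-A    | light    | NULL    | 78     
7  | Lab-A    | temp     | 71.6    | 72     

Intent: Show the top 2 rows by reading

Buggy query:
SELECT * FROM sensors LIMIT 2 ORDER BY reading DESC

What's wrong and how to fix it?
Bug: LIMIT must come after ORDER BY

Fix: Swap the clauses: ORDER BY first, then LIMIT

Corrected query:
SELECT * FROM sensors ORDER BY reading DESC LIMIT 2

Result:
id | location | kind   | reading | battery
---+----------+--------+---------+--------
7  | Lab-A    | temp   | 71.6    | 72     
2  | Roof     | motion | 60.2    | 65     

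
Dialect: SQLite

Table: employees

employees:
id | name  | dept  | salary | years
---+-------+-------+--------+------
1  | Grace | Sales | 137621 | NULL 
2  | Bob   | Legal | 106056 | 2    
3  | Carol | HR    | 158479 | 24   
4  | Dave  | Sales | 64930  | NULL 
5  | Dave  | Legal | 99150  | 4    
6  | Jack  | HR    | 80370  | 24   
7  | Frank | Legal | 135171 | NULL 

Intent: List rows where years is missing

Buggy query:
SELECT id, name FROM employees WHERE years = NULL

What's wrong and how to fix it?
Bug: '= NULL' is always unknown in SQL three-valued logic, so no rows match

Fix: Use IS NULL to test for NULL

Corrected query:
SELECT id, name FROM employees WHERE years IS NULL

Result:
id | name 
---+------
1  | Grace
4  | Dave 
7  | Frank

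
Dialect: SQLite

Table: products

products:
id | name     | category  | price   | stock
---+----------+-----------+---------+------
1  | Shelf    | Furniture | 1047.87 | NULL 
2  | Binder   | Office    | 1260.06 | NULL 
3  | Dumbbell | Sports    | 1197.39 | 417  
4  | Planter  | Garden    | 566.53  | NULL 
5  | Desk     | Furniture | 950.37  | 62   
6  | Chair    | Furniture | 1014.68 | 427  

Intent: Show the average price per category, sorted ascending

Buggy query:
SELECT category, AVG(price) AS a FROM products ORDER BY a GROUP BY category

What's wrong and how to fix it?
Bug: GROUP BY must precede ORDER BY

Fix: Move ORDER BY to the end, after GROUP BY

Corrected query:
SELECT category, AVG(price) AS a FROM products GROUP BY category ORDER BY a

Result:
category  | a          
----------+------------
Garden    | 566.53     
Furniture | 1004.306667
Sports    | 1197.39    
Office    | 1260.06    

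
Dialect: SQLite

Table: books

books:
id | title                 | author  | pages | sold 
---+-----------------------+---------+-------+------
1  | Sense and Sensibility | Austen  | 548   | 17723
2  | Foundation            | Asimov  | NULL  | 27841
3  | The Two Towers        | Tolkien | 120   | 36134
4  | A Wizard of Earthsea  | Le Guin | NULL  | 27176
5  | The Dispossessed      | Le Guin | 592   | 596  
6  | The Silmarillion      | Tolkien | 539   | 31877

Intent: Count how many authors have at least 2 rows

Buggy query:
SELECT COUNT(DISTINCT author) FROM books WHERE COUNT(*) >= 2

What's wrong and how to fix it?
Bug: WHERE filters individual rows, not groups, so a group-level COUNT is invalid there

Fix: Group first with HAVING COUNT(*) >= 2, then COUNT the resulting groups

Corrected query:
SELECT COUNT(*) FROM (SELECT author FROM books GROUP BY author HAVING COUNT(*) >= 2)

Result:
COUNT(*)
--------
2       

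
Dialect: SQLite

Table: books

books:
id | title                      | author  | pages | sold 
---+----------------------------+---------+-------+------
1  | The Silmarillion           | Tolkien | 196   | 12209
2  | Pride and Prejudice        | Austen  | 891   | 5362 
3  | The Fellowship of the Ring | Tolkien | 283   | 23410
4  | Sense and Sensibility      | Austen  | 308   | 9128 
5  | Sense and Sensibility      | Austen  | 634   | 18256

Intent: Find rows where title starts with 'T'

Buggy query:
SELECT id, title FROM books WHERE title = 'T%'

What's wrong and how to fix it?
Bug: Wildcards only work with LIKE; '=' treats '%' as a literal character

Fix: Use LIKE for wildcard pattern matching

Corrected query:
SELECT id, title FROM books WHERE title LIKE 'T%'

Result:
id | title                     
---+---------------------------
1  | The Silmarillion          
3  | The Fellowship of the Ring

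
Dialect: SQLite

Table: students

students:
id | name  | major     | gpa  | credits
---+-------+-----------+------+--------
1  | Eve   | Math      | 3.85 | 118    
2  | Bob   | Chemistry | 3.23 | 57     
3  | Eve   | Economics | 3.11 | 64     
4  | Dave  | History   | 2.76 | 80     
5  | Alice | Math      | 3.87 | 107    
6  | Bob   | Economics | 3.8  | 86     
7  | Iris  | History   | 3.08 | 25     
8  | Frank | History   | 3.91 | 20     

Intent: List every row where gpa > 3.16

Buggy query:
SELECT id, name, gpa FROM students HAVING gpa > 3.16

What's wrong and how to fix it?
Bug: This is a non-aggregate query (no GROUP BY, no aggregates), so in SQLite the HAVING clause is invalid here; a row-level condition belongs in WHERE

Fix: Use WHERE for row-level filtering

Corrected query:
SELECT id, name, gpa FROM students WHERE gpa > 3.16

Result:
id | name  | gpa 
---+-------+-----
1  | Eve   | 3.85
2  | Bob   | 3.23
5  | Alice | 3.87
6  | Bob   | 3.8 
8  | Frank | 3.91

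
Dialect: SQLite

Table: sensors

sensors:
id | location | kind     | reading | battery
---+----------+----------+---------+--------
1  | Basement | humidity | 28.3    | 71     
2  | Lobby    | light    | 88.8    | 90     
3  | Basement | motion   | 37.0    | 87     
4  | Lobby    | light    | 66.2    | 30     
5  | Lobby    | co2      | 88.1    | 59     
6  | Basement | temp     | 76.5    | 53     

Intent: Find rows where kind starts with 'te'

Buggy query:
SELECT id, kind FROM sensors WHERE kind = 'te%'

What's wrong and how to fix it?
Bug: Wildcards only work with LIKE; '=' treats '%' as a literal character

Fix: Replace '=' with LIKE so 'te%' is treated as a pattern

Corrected query:
SELECT id, kind FROM sensors WHERE kind LIKE 'te%'

Result:
id | kind
---+-----
6  | temp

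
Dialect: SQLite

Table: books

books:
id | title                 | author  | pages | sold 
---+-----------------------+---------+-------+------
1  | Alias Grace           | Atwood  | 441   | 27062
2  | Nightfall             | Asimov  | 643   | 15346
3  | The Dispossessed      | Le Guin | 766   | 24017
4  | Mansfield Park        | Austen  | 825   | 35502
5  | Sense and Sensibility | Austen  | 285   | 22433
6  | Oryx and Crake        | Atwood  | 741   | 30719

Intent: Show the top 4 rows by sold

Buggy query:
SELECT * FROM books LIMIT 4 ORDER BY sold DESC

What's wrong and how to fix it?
Bug: LIMIT must come after ORDER BY

Fix: Swap the clauses: ORDER BY first, then LIMIT

Corrected query:
SELECT * FROM books ORDER BY sold DESC LIMIT 4

Result:
id | title            | author  | pages | sold 
---+------------------+---------+-------+------
4  | Mansfield Park   | Austen  | 825   | 35502
6  | Oryx and Crake   | Atwood  | 741   | 30719
1  | Alias Grace      | Atwood  | 441   | 27062
3  | The Dispossessed | Le Guin | 766   | 24017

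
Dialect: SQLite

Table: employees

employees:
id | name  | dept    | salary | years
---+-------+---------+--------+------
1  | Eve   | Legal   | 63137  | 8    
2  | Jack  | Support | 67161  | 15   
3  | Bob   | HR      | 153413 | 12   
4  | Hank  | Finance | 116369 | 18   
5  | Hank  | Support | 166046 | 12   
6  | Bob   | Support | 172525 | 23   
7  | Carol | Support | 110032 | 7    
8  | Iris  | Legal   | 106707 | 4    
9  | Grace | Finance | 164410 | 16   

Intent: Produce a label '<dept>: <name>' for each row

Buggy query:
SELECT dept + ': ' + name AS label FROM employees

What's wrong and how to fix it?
Bug: '+' is numeric addition; on text columns SQLite converts them to 0 instead of concatenating

Fix: Replace + with || to concatenate text

Corrected query:
SELECT dept || ': ' || name AS label FROM employees

Result:
label         
--------------
Legal: Eve    
Support: Jack 
HR: Bob       
Finance: Hank 
Support: Hank 
Support: Bob  
Support: Carol
Legal: Iris   
Finance: Grace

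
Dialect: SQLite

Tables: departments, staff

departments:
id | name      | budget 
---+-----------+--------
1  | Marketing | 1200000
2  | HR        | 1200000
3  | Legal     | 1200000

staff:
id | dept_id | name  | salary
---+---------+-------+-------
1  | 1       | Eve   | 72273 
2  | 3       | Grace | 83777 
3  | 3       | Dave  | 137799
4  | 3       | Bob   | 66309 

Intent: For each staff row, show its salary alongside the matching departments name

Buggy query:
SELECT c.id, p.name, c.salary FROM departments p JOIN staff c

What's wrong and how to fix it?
Bug: Missing join condition: each staff row is matched to all departments rows instead of just its own

Fix: Specify the join condition linking the foreign key to the parent id

Corrected query:
SELECT c.id, p.name, c.salary FROM departments p JOIN staff c ON c.dept_id = p.id

Result:
id | name      | salary
---+-----------+-------
1  | Marketing | 72273 
2  | Legal     | 83777 
3  | Legal     | 137799
4  | Legal     | 66309 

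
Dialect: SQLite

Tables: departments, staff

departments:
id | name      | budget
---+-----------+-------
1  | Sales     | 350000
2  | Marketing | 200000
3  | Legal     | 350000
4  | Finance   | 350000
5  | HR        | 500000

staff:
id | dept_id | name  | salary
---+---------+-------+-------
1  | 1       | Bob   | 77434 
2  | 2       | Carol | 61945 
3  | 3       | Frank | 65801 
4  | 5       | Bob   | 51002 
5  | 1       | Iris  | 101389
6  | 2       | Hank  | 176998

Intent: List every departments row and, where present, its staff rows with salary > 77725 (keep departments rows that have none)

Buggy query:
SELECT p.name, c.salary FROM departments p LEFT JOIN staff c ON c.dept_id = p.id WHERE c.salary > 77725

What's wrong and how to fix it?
Bug: A WHERE condition on the right-hand table after LEFT JOIN drops unmatched parents

Fix: Put 'c.salary > 77725' in the JOIN's ON clause instead of WHERE

Corrected query:
SELECT p.name, c.salary FROM departments p LEFT JOIN staff c ON c.dept_id = p.id AND c.salary > 77725

Result:
name      | salary
----------+-------
Sales     | 101389
Marketing | 176998
Legal     | NULL  
Finance   | NULL  
HR        | NULL  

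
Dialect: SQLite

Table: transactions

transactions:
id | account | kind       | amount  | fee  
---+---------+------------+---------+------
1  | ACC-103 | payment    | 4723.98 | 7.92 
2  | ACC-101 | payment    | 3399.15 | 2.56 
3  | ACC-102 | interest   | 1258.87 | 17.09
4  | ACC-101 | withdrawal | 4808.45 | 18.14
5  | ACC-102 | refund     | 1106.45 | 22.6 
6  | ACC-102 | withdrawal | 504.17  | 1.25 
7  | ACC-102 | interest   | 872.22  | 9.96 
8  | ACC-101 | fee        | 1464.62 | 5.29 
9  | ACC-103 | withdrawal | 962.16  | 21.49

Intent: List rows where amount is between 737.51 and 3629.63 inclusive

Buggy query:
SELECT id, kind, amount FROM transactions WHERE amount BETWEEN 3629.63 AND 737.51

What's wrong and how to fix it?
Bug: BETWEEN expects the lower bound first; with 3629.63 AND 737.51 the range is empty

Fix: Write BETWEEN 737.51 AND 3629.63

Corrected query:
SELECT id, kind, amount FROM transactions WHERE amount BETWEEN 737.51 AND 3629.63

Result:
id | kind       | amount 
---+------------+--------
2  | payment    | 3399.15
3  | interest   | 1258.87
5  | refund     | 1106.45
7  | interest   | 872.22 
8  | fee        | 1464.62
9  | withdrawal | 962.16 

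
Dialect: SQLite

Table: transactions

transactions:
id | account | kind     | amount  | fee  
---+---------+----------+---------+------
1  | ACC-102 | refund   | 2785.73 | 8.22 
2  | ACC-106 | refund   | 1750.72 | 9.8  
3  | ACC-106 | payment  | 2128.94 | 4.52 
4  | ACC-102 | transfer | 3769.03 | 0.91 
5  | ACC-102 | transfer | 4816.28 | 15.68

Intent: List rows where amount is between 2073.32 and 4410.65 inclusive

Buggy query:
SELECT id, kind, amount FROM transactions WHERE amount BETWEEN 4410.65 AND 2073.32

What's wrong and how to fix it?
Bug: The bounds are reversed; BETWEEN a AND b requires a <= b to match anything

Fix: Write BETWEEN 2073.32 AND 4410.65

Corrected query:
SELECT id, kind, amount FROM transactions WHERE amount BETWEEN 2073.32 AND 4410.65

Result:
id | kind     | amount 
---+----------+--------
1  | refund   | 2785.73
3  | payment  | 2128.94
4  | transfer | 3769.03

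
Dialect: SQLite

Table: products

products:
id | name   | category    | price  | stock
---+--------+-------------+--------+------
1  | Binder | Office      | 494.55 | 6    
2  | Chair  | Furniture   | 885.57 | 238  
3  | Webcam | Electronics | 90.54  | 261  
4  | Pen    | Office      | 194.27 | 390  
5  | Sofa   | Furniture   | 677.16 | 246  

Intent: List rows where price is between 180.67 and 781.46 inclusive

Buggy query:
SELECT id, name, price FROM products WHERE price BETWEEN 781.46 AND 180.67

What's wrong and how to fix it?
Bug: The bounds are reversed; BETWEEN a AND b requires a <= b to match anything

Fix: Swap the bounds so the smaller value comes first

Corrected query:
SELECT id, name, price FROM products WHERE price BETWEEN 180.67 AND 781.46

Result:
id | name   | price 
---+--------+-------
1  | Binder | 494.55
4  | Pen    | 194.27
5  | Sofa   | 677.16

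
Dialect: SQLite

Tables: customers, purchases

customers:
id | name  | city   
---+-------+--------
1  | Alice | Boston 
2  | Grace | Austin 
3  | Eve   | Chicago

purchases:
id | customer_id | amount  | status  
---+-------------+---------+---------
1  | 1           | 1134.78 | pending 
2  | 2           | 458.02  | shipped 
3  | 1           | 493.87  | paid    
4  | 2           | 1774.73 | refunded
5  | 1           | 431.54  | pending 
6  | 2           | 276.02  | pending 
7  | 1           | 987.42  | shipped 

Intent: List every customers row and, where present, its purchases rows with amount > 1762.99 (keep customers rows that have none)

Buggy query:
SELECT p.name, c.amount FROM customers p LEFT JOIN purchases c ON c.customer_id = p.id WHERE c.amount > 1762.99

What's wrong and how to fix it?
Bug: Filtering c.amount in WHERE discards the NULL rows produced by LEFT JOIN, turning it into an inner join

Fix: Move the right-table condition into the ON clause so unmatched parents are kept

Corrected query:
SELECT p.name, c.amount FROM customers p LEFT JOIN purchases c ON c.customer_id = p.id AND c.amount > 1762.99

Result:
name  | amount 
------+--------
Alice | NULL   
Grace | 1774.73
Eve   | NULL   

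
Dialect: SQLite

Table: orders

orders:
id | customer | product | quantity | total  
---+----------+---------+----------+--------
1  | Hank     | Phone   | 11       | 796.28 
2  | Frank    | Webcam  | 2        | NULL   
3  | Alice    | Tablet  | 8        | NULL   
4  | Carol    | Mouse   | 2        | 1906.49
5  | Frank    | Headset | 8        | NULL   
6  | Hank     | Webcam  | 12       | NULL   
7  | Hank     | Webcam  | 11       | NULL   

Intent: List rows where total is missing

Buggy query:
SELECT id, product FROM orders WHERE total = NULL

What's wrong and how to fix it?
Bug: Comparing to NULL with '=' never matches; NULL = NULL is unknown, not true

Fix: Use IS NULL to test for NULL

Corrected query:
SELECT id, product FROM orders WHERE total IS NULL

Result:
id | product
---+--------
2  | Webcam 
3  | Tablet 
5  | Headset
6  | Webcam 
7  | Webcam 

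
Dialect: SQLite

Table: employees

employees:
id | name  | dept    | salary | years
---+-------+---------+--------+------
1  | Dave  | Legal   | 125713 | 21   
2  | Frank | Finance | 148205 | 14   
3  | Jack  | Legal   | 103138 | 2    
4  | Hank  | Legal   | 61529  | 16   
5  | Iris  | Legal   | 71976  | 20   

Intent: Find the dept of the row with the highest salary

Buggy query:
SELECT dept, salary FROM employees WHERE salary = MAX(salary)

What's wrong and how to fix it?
Bug: WHERE is evaluated per row; an aggregate over the whole table isn't defined there

Fix: Wrap MAX in a scalar subquery so WHERE compares against a single value

Corrected query:
SELECT dept, salary FROM employees WHERE salary = (SELECT MAX(salary) FROM employees)

Result:
dept    | salary
--------+-------
Finance | 148205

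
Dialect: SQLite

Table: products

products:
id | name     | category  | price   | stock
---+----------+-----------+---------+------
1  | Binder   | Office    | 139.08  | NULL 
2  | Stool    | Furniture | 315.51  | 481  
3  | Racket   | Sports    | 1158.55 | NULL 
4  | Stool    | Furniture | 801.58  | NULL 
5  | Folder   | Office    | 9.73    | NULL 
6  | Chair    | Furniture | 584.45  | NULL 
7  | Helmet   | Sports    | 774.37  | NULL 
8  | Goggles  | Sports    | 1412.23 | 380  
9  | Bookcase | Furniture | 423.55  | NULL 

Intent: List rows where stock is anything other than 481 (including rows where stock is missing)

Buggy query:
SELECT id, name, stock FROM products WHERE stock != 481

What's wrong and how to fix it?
Bug: 'stock != 481' is unknown when stock is NULL, so NULL rows are silently excluded

Fix: Add an explicit OR stock IS NULL to include the missing-value rows

Corrected query:
SELECT id, name, stock FROM products WHERE stock != 481 OR stock IS NULL

Result:
id | name     | stock
---+----------+------
1  | Binder   | NULL 
3  | Racket   | NULL 
4  | Stool    | NULL 
5  | Folder   | NULL 
6  | Chair    | NULL 
7  | Helmet   | NULL 
8  | Goggles  | 380  
9  | Bookcase | NULL 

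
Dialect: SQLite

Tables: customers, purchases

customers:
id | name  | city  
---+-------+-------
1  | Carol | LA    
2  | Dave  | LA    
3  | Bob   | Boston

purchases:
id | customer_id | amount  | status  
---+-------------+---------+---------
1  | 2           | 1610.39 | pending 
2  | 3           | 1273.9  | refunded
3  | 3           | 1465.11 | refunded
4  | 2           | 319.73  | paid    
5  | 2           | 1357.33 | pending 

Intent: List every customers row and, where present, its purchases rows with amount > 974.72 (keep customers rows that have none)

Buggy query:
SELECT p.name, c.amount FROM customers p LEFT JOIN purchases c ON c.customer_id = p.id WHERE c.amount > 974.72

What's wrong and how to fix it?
Bug: Filtering c.amount in WHERE discards the NULL rows produced by LEFT JOIN, turning it into an inner join

Fix: Put 'c.amount > 974.72' in the JOIN's ON clause instead of WHERE

Corrected query:
SELECT p.name, c.amount FROM customers p LEFT JOIN purchases c ON c.customer_id = p.id AND c.amount > 974.72

Result:
name  | amount 
------+--------
Carol | NULL   
Dave  | 1357.33
Dave  | 1610.39
Bob   | 1273.9 
Bob   | 1465.11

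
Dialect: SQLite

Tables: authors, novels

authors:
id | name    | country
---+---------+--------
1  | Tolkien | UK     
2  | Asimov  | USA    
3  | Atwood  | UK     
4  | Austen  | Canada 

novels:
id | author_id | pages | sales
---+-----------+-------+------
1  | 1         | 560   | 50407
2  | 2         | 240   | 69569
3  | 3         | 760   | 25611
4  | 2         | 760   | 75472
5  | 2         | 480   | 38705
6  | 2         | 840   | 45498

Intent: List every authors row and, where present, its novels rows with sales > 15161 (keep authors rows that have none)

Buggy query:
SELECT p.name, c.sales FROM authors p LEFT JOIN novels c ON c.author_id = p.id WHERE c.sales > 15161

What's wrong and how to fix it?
Bug: A WHERE condition on the right-hand table after LEFT JOIN drops unmatched parents

Fix: Move the right-table condition into the ON clause so unmatched parents are kept

Corrected query:
SELECT p.name, c.sales FROM authors p LEFT JOIN novels c ON c.author_id = p.id AND c.sales > 15161

Result:
name    | sales
--------+------
Tolkien | 50407
Asimov  | 38705
Asimov  | 45498
Asimov  | 69569
Asimov  | 75472
Atwood  | 25611
Austen  | NULL 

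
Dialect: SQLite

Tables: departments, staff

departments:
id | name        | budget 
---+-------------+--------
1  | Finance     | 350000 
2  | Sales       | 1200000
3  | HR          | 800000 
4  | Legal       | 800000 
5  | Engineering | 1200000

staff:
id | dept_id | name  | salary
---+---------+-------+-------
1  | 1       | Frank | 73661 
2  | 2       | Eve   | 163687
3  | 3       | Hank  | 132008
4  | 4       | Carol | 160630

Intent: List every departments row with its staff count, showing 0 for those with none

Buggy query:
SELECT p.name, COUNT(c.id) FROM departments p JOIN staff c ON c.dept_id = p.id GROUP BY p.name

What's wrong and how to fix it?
Bug: INNER JOIN drops departments rows that have no matching staff rows

Fix: Switch to LEFT JOIN to retain unmatched parent rows

Corrected query:
SELECT p.name, COUNT(c.id) FROM departments p LEFT JOIN staff c ON c.dept_id = p.id GROUP BY p.name

Result:
name        | COUNT(c.id)
------------+------------
Engineering | 0          
Finance     | 1          
HR          | 1          
Legal       | 1          
Sales       | 1          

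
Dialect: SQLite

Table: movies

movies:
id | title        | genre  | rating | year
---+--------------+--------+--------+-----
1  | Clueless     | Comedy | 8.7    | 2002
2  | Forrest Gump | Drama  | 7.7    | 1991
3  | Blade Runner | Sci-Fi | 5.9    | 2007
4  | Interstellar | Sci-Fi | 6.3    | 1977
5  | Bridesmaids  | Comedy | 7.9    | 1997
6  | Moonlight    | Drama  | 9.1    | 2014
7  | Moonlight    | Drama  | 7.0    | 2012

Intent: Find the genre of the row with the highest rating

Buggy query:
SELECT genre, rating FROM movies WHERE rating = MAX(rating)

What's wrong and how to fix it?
Bug: WHERE is evaluated per row; an aggregate over the whole table isn't defined there

Fix: Use a subquery: WHERE rating = (SELECT MAX(rating) FROM movies)

Corrected query:
SELECT genre, rating FROM movies WHERE rating = (SELECT MAX(rating) FROM movies)

Result:
genre | rating
------+-------
Drama | 9.1   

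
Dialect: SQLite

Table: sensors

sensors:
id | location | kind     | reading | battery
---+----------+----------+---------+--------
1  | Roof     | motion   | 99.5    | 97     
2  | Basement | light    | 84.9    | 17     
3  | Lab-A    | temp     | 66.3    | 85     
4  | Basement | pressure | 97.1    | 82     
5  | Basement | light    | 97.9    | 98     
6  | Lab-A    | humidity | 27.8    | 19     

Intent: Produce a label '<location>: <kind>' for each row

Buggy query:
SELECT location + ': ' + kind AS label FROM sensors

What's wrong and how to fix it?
Bug: '+' is numeric addition; on text columns SQLite converts them to 0 instead of concatenating

Fix: Use the || operator for string concatenation

Corrected query:
SELECT location || ': ' || kind AS label FROM sensors

Result:
label             
------------------
Roof: motion      
Basement: light   
Lab-A: temp       
Basement: pressure
Basement: light   
Lab-A: humidity   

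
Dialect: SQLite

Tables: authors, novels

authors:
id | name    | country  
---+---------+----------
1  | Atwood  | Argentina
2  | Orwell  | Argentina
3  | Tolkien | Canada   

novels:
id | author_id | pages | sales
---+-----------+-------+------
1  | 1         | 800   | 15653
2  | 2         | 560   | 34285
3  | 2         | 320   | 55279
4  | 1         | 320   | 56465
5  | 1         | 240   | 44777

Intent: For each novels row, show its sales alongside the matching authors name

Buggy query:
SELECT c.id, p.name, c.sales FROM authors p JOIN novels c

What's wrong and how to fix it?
Bug: Missing join condition: each novels row is matched to all authors rows instead of just its own

Fix: Specify the join condition linking the foreign key to the parent id

Corrected query:
SELECT c.id, p.name, c.sales FROM authors p JOIN novels c ON c.author_id = p.id

Result:
id | name   | sales
---+--------+------
1  | Atwood | 15653
2  | Orwell | 34285
3  | Orwell | 55279
4  | Atwood | 56465
5  | Atwood | 44777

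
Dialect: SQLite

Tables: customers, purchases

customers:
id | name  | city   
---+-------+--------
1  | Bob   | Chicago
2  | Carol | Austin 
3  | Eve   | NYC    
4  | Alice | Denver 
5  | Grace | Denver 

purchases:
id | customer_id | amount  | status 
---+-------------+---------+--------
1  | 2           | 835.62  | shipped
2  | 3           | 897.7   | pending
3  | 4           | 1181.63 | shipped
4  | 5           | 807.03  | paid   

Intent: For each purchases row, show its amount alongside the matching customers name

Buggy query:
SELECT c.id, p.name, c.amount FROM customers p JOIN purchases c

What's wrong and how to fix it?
Bug: Missing join condition: each purchases row is matched to all customers rows instead of just its own

Fix: Add ON c.customer_id = p.id to the JOIN

Corrected query:
SELECT c.id, p.name, c.amount FROM customers p JOIN purchases c ON c.customer_id = p.id

Result:
id | name  | amount 
---+-------+--------
1  | Carol | 835.62 
2  | Eve   | 897.7  
3  | Alice | 1181.63
4  | Grace | 807.03 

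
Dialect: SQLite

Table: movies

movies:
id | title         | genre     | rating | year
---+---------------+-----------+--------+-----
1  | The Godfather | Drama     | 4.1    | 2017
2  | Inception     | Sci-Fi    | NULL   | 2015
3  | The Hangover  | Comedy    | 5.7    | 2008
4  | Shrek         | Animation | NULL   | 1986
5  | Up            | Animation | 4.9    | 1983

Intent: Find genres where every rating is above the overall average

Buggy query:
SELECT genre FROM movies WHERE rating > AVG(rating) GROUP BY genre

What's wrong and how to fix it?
Bug: WHERE evaluates per row before aggregation, so AVG() is unavailable

Fix: Compute the overall average in a scalar subquery and compare each group's MIN against it in HAVING

Corrected query:
SELECT genre FROM movies GROUP BY genre HAVING MIN(rating) > (SELECT AVG(rating) FROM movies)

Result:
genre    
---------
Animation
Comedy   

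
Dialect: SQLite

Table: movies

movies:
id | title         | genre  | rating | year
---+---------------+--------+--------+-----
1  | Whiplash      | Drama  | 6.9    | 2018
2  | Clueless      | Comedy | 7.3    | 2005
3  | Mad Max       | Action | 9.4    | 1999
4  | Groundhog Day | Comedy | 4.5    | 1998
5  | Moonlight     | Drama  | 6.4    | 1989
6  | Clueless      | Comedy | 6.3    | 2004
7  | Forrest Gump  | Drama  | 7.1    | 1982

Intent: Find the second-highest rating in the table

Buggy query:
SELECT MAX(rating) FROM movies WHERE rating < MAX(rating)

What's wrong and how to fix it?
Bug: MAX(rating) on the right of the comparison is an aggregate-in-WHERE error

Fix: Compute the overall MAX in a subquery, then take MAX of rows below it

Corrected query:
SELECT MAX(rating) FROM movies WHERE rating < (SELECT MAX(rating) FROM movies)

Result:
MAX(rating)
-----------
7.3        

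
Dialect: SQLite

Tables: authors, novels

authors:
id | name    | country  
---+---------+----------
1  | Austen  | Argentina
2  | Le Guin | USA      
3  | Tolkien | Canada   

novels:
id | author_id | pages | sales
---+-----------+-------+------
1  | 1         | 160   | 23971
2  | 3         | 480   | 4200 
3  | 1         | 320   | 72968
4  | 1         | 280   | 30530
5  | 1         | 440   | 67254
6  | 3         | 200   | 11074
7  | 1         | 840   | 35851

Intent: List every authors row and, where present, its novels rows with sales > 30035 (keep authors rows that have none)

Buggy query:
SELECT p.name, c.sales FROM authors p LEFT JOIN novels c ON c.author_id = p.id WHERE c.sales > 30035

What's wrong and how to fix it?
Bug: Filtering c.sales in WHERE discards the NULL rows produced by LEFT JOIN, turning it into an inner join

Fix: Move the right-table condition into the ON clause so unmatched parents are kept

Corrected query:
SELECT p.name, c.sales FROM authors p LEFT JOIN novels c ON c.author_id = p.id AND c.sales > 30035

Result:
name    | sales
--------+------
Austen  | 30530
Austen  | 35851
Austen  | 67254
Austen  | 72968
Le Guin | NULL 
Tolkien | NULL 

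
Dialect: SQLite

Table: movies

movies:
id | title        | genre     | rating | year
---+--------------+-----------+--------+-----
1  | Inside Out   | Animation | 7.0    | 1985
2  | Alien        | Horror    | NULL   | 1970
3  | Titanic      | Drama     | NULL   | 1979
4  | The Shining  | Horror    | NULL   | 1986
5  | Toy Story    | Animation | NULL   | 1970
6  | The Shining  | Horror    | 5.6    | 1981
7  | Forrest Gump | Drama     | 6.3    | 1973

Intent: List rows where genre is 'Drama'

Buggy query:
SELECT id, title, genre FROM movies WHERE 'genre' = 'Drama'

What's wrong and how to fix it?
Bug: 'genre' in single quotes is a string literal, not the column; the comparison is literal-vs-literal and never true

Fix: Reference the column as genre without single quotes

Corrected query:
SELECT id, title, genre FROM movies WHERE genre = 'Drama'

Result:
id | title        | genre
---+--------------+------
3  | Titanic      | Drama
7  | Forrest Gump | Drama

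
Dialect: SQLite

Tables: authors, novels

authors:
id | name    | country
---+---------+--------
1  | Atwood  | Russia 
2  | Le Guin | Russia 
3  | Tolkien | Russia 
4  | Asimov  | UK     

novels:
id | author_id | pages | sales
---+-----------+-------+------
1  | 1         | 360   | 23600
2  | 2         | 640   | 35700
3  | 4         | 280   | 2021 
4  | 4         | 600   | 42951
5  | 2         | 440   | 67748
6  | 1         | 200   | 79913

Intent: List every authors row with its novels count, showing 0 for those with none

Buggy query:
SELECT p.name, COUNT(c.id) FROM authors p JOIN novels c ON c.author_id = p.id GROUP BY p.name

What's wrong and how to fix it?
Bug: An inner join excludes parents with zero children

Fix: Use LEFT JOIN so parents without children still appear (COUNT(c.id) gives 0)

Corrected query:
SELECT p.name, COUNT(c.id) FROM authors p LEFT JOIN novels c ON c.author_id = p.id GROUP BY p.name

Result:
name    | COUNT(c.id)
--------+------------
Asimov  | 2          
Atwood  | 2          
Le Guin | 2          
Tolkien | 0          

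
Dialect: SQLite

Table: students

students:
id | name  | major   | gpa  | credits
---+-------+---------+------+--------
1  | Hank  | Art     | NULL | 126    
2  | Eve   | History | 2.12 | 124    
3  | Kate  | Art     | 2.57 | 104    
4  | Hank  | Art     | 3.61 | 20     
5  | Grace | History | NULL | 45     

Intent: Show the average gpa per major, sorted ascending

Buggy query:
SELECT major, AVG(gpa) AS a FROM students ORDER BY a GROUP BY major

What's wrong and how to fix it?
Bug: GROUP BY must precede ORDER BY

Fix: Reorder: SELECT … FROM … GROUP BY … ORDER BY …

Corrected query:
SELECT major, AVG(gpa) AS a FROM students GROUP BY major ORDER BY a

Result:
major   | a   
--------+-----
History | 2.12
Art     | 3.09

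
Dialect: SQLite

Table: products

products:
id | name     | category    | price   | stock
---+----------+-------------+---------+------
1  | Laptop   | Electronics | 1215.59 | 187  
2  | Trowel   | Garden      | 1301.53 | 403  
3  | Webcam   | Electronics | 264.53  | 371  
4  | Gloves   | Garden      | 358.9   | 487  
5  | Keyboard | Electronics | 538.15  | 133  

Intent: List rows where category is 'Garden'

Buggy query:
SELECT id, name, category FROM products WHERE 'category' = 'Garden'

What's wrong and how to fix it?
Bug: Single quotes denote string literals in SQL; the column name is being compared as a constant string

Fix: Remove the quotes around the column name (or use double quotes for an identifier)

Corrected query:
SELECT id, name, category FROM products WHERE category = 'Garden'

Result:
id | name   | category
---+--------+---------
2  | Trowel | Garden  
4  | Gloves | Garden  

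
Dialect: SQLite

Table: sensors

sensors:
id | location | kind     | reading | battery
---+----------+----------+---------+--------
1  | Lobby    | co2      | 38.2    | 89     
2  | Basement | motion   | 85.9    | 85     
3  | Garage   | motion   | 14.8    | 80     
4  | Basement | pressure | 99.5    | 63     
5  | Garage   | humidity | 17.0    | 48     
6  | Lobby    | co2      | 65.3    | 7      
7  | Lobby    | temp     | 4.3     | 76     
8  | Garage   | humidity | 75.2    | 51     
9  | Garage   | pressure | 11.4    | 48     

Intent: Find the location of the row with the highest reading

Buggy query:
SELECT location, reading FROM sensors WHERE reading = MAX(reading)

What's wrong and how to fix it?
Bug: WHERE is evaluated per row; an aggregate over the whole table isn't defined there

Fix: Use a subquery: WHERE reading = (SELECT MAX(reading) FROM sensors)

Corrected query:
SELECT location, reading FROM sensors WHERE reading = (SELECT MAX(reading) FROM sensors)

Result:
location | reading
---------+--------
Basement | 99.5   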